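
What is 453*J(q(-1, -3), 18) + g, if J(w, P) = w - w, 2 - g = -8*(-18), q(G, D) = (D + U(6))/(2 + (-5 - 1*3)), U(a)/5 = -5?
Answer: -142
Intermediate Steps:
U(a) = -25 (U(a) = 5*(-5) = -25)
q(G, D) = 25/6 - D/6 (q(G, D) = (D - 25)/(2 + (-5 - 1*3)) = (-25 + D)/(2 + (-5 - 3)) = (-25 + D)/(2 - 8) = (-25 + D)/(-6) = (-25 + D)*(-⅙) = 25/6 - D/6)
g = -142 (g = 2 - (-8)*(-18) = 2 - 1*144 = 2 - 144 = -142)
J(w, P) = 0
453*J(q(-1, -3), 18) + g = 453*0 - 142 = 0 - 142 = -142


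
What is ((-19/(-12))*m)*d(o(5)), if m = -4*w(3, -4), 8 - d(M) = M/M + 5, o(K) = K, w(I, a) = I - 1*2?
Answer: -38/3 ≈ -12.667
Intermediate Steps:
w(I, a) = -2 + I (w(I, a) = I - 2 = -2 + I)
d(M) = 2 (d(M) = 8 - (M/M + 5) = 8 - (1 + 5) = 8 - 1*6 = 8 - 6 = 2)
m = -4 (m = -4*(-2 + 3) = -4*1 = -4)
((-19/(-12))*m)*d(o(5)) = (-19/(-12)*(-4))*2 = (-19*(-1/12)*(-4))*2 = ((19/12)*(-4))*2 = -19/3*2 = -38/3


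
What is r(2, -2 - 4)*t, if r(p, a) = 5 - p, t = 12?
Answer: 36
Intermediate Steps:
r(2, -2 - 4)*t = (5 - 1*2)*12 = (5 - 2)*12 = 3*12 = 36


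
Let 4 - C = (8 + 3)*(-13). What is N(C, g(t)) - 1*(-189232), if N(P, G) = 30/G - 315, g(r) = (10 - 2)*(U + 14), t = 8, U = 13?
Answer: 6801017/36 ≈ 1.8892e+5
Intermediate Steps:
g(r) = 216 (g(r) = (10 - 2)*(13 + 14) = 8*27 = 216)
C = 147 (C = 4 - (8 + 3)*(-13) = 4 - 11*(-13) = 4 - 1*(-143) = 4 + 143 = 147)
N(P, G) = -315 + 30/G
N(C, g(t)) - 1*(-189232) = (-315 + 30/216) - 1*(-189232) = (-315 + 30*(1/216)) + 189232 = (-315 + 5/36) + 189232 = -11335/36 + 189232 = 6801017/36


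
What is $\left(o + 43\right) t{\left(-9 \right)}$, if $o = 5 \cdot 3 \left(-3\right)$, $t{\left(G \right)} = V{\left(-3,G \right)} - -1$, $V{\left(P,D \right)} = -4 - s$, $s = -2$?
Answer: $2$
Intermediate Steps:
$V{\left(P,D \right)} = -2$ ($V{\left(P,D \right)} = -4 - -2 = -4 + 2 = -2$)
$t{\left(G \right)} = -1$ ($t{\left(G \right)} = -2 - -1 = -2 + 1 = -1$)
$o = -45$ ($o = 15 \left(-3\right) = -45$)
$\left(o + 43\right) t{\left(-9 \right)} = \left(-45 + 43\right) \left(-1\right) = \left(-2\right) \left(-1\right) = 2$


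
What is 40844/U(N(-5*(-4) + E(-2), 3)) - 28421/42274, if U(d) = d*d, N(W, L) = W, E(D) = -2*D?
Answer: 213783595/3043728 ≈ 70.237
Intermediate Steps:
U(d) = d²
40844/U(N(-5*(-4) + E(-2), 3)) - 28421/42274 = 40844/((-5*(-4) - 2*(-2))²) - 28421/42274 = 40844/((20 + 4)²) - 28421*1/42274 = 40844/(24²) - 28421/42274 = 40844/576 - 28421/42274 = 40844*(1/576) - 28421/42274 = 10211/144 - 28421/42274 = 213783595/3043728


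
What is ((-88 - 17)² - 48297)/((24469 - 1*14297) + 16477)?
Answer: -12424/8883 ≈ -1.3986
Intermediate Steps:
((-88 - 17)² - 48297)/((24469 - 1*14297) + 16477) = ((-105)² - 48297)/((24469 - 14297) + 16477) = (11025 - 48297)/(10172 + 16477) = -37272/26649 = -37272*1/26649 = -12424/8883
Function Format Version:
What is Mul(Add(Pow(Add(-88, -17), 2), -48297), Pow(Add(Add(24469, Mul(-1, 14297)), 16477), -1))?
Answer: Rational(-12424, 8883) ≈ -1.3986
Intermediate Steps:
Mul(Add(Pow(Add(-88, -17), 2), -48297), Pow(Add(Add(24469, Mul(-1, 14297)), 16477), -1)) = Mul(Add(Pow(-105, 2), -48297), Pow(Add(Add(24469, -14297), 16477), -1)) = Mul(Add(11025, -48297), Pow(Add(10172, 16477), -1)) = Mul(-37272, Pow(26649, -1)) = Mul(-37272, Rational(1, 26649)) = Rational(-12424, 8883)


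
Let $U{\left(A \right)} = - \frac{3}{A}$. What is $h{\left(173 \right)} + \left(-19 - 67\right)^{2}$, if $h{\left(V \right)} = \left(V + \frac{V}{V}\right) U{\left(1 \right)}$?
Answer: $6874$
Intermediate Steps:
$h{\left(V \right)} = -3 - 3 V$ ($h{\left(V \right)} = \left(V + \frac{V}{V}\right) \left(- \frac{3}{1}\right) = \left(V + 1\right) \left(\left(-3\right) 1\right) = \left(1 + V\right) \left(-3\right) = -3 - 3 V$)
$h{\left(173 \right)} + \left(-19 - 67\right)^{2} = \left(-3 - 519\right) + \left(-19 - 67\right)^{2} = \left(-3 - 519\right) + \left(-86\right)^{2} = -522 + 7396 = 6874$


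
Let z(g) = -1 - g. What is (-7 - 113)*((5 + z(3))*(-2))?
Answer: 240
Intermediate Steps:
(-7 - 113)*((5 + z(3))*(-2)) = (-7 - 113)*((5 + (-1 - 1*3))*(-2)) = -120*(5 + (-1 - 3))*(-2) = -120*(5 - 4)*(-2) = -120*(-2) = 240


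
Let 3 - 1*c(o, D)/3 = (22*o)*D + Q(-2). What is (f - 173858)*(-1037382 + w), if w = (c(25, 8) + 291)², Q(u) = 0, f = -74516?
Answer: -41074258623132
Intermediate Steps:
c(o, D) = 9 - 66*D*o (c(o, D) = 9 - 3*((22*o)*D + 0) = 9 - 3*(22*D*o + 0) = 9 - 66*D*o)
w = 166410000 (w = ((9 - 66*8*25) + 291)² = ((9 - 13200) + 291)² = (-13191 + 291)² = (-12900)² = 166410000)
(f - 173858)*(-1037382 + w) = (-74516 - 173858)*(-1037382 + 166410000) = -248374*165372618 = -41074258623132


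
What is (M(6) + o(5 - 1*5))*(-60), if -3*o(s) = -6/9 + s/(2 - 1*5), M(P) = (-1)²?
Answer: -220/3 ≈ -73.333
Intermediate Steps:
M(P) = 1
o(s) = 2/9 + s/9 (o(s) = -(-6/9 + s/(2 - 1*5))/3 = -(-6*⅑ + s/(2 - 5))/3 = -(-⅔ + s/(-3))/3 = -(-⅔ + s*(-⅓))/3 = -(-⅔ - s/3)/3 = 2/9 + s/9)
(M(6) + o(5 - 1*5))*(-60) = (1 + (2/9 + (5 - 1*5)/9))*(-60) = (1 + (2/9 + (5 - 5)/9))*(-60) = (1 + (2/9 + (⅑)*0))*(-60) = (1 + (2/9 + 0))*(-60) = (1 + 2/9)*(-60) = (11/9)*(-60) = -220/3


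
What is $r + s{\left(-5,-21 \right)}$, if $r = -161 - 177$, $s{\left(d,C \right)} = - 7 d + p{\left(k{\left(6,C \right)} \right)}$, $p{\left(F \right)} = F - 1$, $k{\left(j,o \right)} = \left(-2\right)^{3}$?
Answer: $-312$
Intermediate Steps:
$k{\left(j,o \right)} = -8$
$p{\left(F \right)} = -1 + F$ ($p{\left(F \right)} = F - 1 = -1 + F$)
$s{\left(d,C \right)} = -9 - 7 d$ ($s{\left(d,C \right)} = - 7 d - 9 = -9 - 7 d$)
$r = -338$ ($r = -161 - 177 = -338$)
$r + s{\left(-5,-21 \right)} = -338 - -26 = -338 + \left(-9 + 35\right) = -338 + 26 = -312$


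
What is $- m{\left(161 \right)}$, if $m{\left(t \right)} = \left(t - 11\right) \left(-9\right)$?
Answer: $1350$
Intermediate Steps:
$m{\left(t \right)} = 99 - 9 t$ ($m{\left(t \right)} = \left(-11 + t\right) \left(-9\right) = 99 - 9 t$)
$- m{\left(161 \right)} = - (99 - 1449) = \left(-1\right) \left(-1350\right) = 1350$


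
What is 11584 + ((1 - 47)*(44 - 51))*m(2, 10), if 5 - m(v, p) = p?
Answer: 9974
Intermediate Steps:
m(v, p) = 5 - p
11584 + ((1 - 47)*(44 - 51))*m(2, 10) = 11584 + ((1 - 47)*(44 - 51))*(5 - 1*10) = 11584 + (-46*(-7))*(5 - 10) = 11584 + 322*(-5) = 11584 - 1610 = 9974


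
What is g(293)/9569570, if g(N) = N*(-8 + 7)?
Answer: -293/9569570 ≈ -3.0618e-5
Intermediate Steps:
g(N) = -N (g(N) = N*(-1) = -N)
g(293)/9569570 = -1*293/9569570 = -293*1/9569570 = -293/9569570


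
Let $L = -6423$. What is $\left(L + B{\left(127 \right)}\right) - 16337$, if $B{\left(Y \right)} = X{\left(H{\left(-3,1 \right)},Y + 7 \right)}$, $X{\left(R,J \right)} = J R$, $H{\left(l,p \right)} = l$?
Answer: $-23162$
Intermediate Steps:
$B{\left(Y \right)} = -21 - 3 Y$ ($B{\left(Y \right)} = \left(Y + 7\right) \left(-3\right) = \left(7 + Y\right) \left(-3\right) = -21 - 3 Y$)
$\left(L + B{\left(127 \right)}\right) - 16337 = \left(-6423 - 402\right) - 16337 = -6825 - 16337 = -23162$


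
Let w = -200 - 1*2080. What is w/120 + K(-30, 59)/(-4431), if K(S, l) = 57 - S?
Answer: -28092/1477 ≈ -19.020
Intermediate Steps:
w = -2280 (w = -200 - 2080 = -2280)
w/120 + K(-30, 59)/(-4431) = -2280/120 + (57 - 1*(-30))/(-4431) = -2280*1/120 + (57 + 30)*(-1/4431) = -19 + 87*(-1/4431) = -19 - 29/1477 = -28092/1477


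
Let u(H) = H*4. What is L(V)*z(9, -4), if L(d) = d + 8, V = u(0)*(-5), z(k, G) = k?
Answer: 72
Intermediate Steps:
u(H) = 4*H
V = 0 (V = (4*0)*(-5) = 0*(-5) = 0)
L(d) = 8 + d
L(V)*z(9, -4) = (8 + 0)*9 = 8*9 = 72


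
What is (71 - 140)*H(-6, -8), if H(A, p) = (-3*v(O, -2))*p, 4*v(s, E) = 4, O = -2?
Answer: -1656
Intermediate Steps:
v(s, E) = 1 (v(s, E) = (¼)*4 = 1)
H(A, p) = -3*p (H(A, p) = (-3*1)*p = -3*p)
(71 - 140)*H(-6, -8) = (71 - 140)*(-3*(-8)) = -69*24 = -1656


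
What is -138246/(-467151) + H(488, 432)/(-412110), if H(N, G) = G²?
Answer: -559426466/3565140715 ≈ -0.15692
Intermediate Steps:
-138246/(-467151) + H(488, 432)/(-412110) = -138246/(-467151) + 432²/(-412110) = -138246*(-1/467151) + 186624*(-1/412110) = 46082/155717 - 10368/22895 = -559426466/3565140715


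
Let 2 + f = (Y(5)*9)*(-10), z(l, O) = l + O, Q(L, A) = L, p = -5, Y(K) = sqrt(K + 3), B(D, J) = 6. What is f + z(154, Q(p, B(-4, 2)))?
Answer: 147 - 180*sqrt(2) ≈ -107.56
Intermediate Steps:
Y(K) = sqrt(3 + K)
z(l, O) = O + l
f = -2 - 180*sqrt(2) (f = -2 + (sqrt(3 + 5)*9)*(-10) = -2 + (sqrt(8)*9)*(-10) = -2 + ((2*sqrt(2))*9)*(-10) = -2 + (18*sqrt(2))*(-10) = -2 - 180*sqrt(2) ≈ -256.56)
f + z(154, Q(p, B(-4, 2))) = (-2 - 180*sqrt(2)) + (-5 + 154) = (-2 - 180*sqrt(2)) + 149 = 147 - 180*sqrt(2)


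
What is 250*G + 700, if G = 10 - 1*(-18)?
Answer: 7700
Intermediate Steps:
G = 28 (G = 10 + 18 = 28)
250*G + 700 = 250*28 + 700 = 7000 + 700 = 7700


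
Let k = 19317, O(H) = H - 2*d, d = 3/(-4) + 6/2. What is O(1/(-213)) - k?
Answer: -8230961/426 ≈ -19322.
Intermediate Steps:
d = 9/4 (d = 3*(-1/4) + 6*(1/2) = -3/4 + 3 = 9/4 ≈ 2.2500)
O(H) = -9/2 + H (O(H) = H - 2*9/4 = H - 9/2 = -9/2 + H)
O(1/(-213)) - k = (-9/2 + 1/(-213)) - 1*19317 = (-9/2 - 1/213) - 19317 = -1919/426 - 19317 = -8230961/426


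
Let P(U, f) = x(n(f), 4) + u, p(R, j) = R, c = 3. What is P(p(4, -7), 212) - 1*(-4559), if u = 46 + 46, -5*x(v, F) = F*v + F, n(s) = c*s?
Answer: 20707/5 ≈ 4141.4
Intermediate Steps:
n(s) = 3*s
x(v, F) = -F/5 - F*v/5 (x(v, F) = -(F*v + F)/5 = -(F + F*v)/5 = -F/5 - F*v/5)
u = 92
P(U, f) = 456/5 - 12*f/5 (P(U, f) = -⅕*4*(1 + 3*f) + 92 = (-⅘ - 12*f/5) + 92 = 456/5 - 12*f/5)
P(p(4, -7), 212) - 1*(-4559) = (456/5 - 12/5*212) - 1*(-4559) = (456/5 - 2544/5) + 4559 = -2088/5 + 4559 = 20707/5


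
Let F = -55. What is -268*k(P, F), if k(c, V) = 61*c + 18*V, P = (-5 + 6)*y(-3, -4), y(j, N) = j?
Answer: 314364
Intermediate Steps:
P = -3 (P = (-5 + 6)*(-3) = 1*(-3) = -3)
k(c, V) = 18*V + 61*c
-268*k(P, F) = -268*(18*(-55) + 61*(-3)) = -268*(-990 - 183) = -268*(-1173) = 314364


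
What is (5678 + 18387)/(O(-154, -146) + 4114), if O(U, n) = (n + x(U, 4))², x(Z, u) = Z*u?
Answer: 24065/584758 ≈ 0.041154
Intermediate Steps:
O(U, n) = (n + 4*U)² (O(U, n) = (n + U*4)² = (n + 4*U)²)
(5678 + 18387)/(O(-154, -146) + 4114) = (5678 + 18387)/((-146 + 4*(-154))² + 4114) = 24065/((-146 - 616)² + 4114) = 24065/((-762)² + 4114) = 24065/(580644 + 4114) = 24065/584758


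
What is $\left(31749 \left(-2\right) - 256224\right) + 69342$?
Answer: $-250380$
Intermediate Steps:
$\left(31749 \left(-2\right) - 256224\right) + 69342 = \left(-63498 - 256224\right) + 69342 = -319722 + 69342 = -250380$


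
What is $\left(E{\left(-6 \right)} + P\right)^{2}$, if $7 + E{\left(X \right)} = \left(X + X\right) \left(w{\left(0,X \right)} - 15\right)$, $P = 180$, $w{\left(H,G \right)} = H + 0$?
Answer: $124609$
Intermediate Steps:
$w{\left(H,G \right)} = H$
$E{\left(X \right)} = -7 - 30 X$ ($E{\left(X \right)} = -7 + \left(X + X\right) \left(0 - 15\right) = -7 + 2 X \left(-15\right) = -7 - 30 X$)
$\left(E{\left(-6 \right)} + P\right)^{2} = \left(\left(-7 - -180\right) + 180\right)^{2} = \left(\left(-7 + 180\right) + 180\right)^{2} = \left(173 + 180\right)^{2} = 353^{2} = 124609$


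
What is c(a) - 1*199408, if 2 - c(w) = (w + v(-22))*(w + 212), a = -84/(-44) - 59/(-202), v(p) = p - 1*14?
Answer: -948779356849/4937284 ≈ -1.9217e+5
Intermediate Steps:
v(p) = -14 + p (v(p) = p - 14 = -14 + p)
a = 4891/2222 (a = -84*(-1/44) - 59*(-1/202) = 21/11 + 59/202 = 4891/2222 ≈ 2.2012)
c(w) = 2 - (-36 + w)*(212 + w) (c(w) = 2 - (w + (-14 - 22))*(w + 212) = 2 - (w - 36)*(212 + w) = 2 - (-36 + w)*(212 + w))
c(a) - 1*199408 = (7634 - (4891/2222)**2 - 176*4891/2222) - 1*199408 = (7634 - 1*23921881/4937284 - 39128/101) - 199408 = (7634 - 23921881/4937284 - 39128/101) - 199408 = 35754571023/4937284 - 199408 = -948779356849/4937284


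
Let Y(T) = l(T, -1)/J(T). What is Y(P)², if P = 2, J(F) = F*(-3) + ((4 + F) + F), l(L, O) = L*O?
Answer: 1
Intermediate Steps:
J(F) = 4 - F (J(F) = -3*F + (4 + 2*F) = 4 - F)
Y(T) = -T/(4 - T) (Y(T) = (T*(-1))/(4 - T) = (-T)/(4 - T) = -T/(4 - T))
Y(P)² = (2/(-4 + 2))² = (2/(-2))² = (2*(-½))² = (-1)² = 1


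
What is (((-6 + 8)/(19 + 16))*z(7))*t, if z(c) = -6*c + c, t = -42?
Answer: 84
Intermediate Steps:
z(c) = -5*c
(((-6 + 8)/(19 + 16))*z(7))*t = (((-6 + 8)/(19 + 16))*(-5*7))*(-42) = ((2/35)*(-35))*(-42) = -2*(-42) = 84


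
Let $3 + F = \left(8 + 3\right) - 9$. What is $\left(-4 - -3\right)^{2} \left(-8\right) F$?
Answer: $8$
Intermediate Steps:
$F = -1$ ($F = -3 + \left(\left(8 + 3\right) - 9\right) = -3 + \left(11 - 9\right) = -3 + 2 = -1$)
$\left(-4 - -3\right)^{2} \left(-8\right) F = \left(-4 - -3\right)^{2} \left(-8\right) \left(-1\right) = \left(-4 + 3\right)^{2} \left(-8\right) \left(-1\right) = \left(-1\right)^{2} \left(-8\right) \left(-1\right) = 1 \left(-8\right) \left(-1\right) = \left(-8\right) \left(-1\right) = 8$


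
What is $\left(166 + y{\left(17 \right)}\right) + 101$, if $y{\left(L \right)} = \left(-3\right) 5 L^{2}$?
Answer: $-4068$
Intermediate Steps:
$y{\left(L \right)} = - 15 L^{2}$
$\left(166 + y{\left(17 \right)}\right) + 101 = \left(166 - 15 \cdot 17^{2}\right) + 101 = \left(166 - 4335\right) + 101 = -4169 + 101 = -4068$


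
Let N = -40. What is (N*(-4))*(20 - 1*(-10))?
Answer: 4800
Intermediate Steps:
(N*(-4))*(20 - 1*(-10)) = (-40*(-4))*(20 - 1*(-10)) = 160*(20 + 10) = 160*30 = 4800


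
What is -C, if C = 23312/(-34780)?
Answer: 124/185 ≈ 0.67027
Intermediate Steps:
C = -124/185 (C = 23312*(-1/34780) = -124/185 ≈ -0.67027)
-C = -1*(-124/185) = 124/185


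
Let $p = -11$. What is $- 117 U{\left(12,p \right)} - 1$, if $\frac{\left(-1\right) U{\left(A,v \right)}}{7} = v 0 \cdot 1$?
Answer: $-1$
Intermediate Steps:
$U{\left(A,v \right)} = 0$ ($U{\left(A,v \right)} = - 7 v 0 \cdot 1 = - 7 \cdot 0 \cdot 1 = \left(-7\right) 0 = 0$)
$- 117 U{\left(12,p \right)} - 1 = \left(-117\right) 0 - 1 = 0 - 1 = -1$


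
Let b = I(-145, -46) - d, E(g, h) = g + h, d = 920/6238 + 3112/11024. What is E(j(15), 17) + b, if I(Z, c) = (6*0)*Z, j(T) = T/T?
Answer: 75516505/4297982 ≈ 17.570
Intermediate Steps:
j(T) = 1
d = 1847171/4297982 (d = 920*(1/6238) + 3112*(1/11024) = 460/3119 + 389/1378 = 1847171/4297982 ≈ 0.42978)
I(Z, c) = 0 (I(Z, c) = 0*Z = 0)
b = -1847171/4297982 (b = 0 - 1*1847171/4297982 = 0 - 1847171/4297982 = -1847171/4297982 ≈ -0.42978)
E(j(15), 17) + b = (1 + 17) - 1847171/4297982 = 18 - 1847171/4297982 = 75516505/4297982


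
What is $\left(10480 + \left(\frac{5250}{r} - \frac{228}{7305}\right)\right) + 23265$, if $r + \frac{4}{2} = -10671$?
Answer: $\frac{876976942577}{25988755} \approx 33745.0$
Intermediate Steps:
$r = -10673$ ($r = -2 - 10671 = -10673$)
$\left(10480 + \left(\frac{5250}{r} - \frac{228}{7305}\right)\right) + 23265 = \left(10480 + \left(\frac{5250}{-10673} - \frac{228}{7305}\right)\right) + 23265 = \left(10480 + \left(5250 \left(- \frac{1}{10673}\right) - \frac{76}{2435}\right)\right) + 23265 = \left(10480 - \frac{13594898}{25988755}\right) + 23265 = \frac{272348557502}{25988755} + 23265 = \frac{876976942577}{25988755}$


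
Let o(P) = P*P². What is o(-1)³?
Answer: -1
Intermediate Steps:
o(P) = P³
o(-1)³ = ((-1)³)³ = (-1)³ = -1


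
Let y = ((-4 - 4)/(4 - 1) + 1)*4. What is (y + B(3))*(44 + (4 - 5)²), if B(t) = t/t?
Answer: -255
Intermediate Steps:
B(t) = 1
y = -20/3 (y = (-8/3 + 1)*4 = -5/3*4 = -20/3 ≈ -6.6667)
(y + B(3))*(44 + (4 - 5)²) = (-20/3 + 1)*(44 + (4 - 5)²) = -17*(44 + (-1)²)/3 = -17*(44 + 1)/3 = -17/3*45 = -255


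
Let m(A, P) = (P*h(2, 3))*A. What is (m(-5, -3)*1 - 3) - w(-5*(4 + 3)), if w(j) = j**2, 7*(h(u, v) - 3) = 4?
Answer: -8221/7 ≈ -1174.4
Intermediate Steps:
h(u, v) = 25/7 (h(u, v) = 3 + (1/7)*4 = 3 + 4/7 = 25/7)
m(A, P) = 25*A*P/7 (m(A, P) = (P*(25/7))*A = (25*P/7)*A = 25*A*P/7)
(m(-5, -3)*1 - 3) - w(-5*(4 + 3)) = (((25/7)*(-5)*(-3))*1 - 3) - (-5*(4 + 3))**2 = ((375/7)*1 - 3) - (-5*7)**2 = (375/7 - 3) - 1*(-35)**2 = 354/7 - 1*1225 = 354/7 - 1225 = -8221/7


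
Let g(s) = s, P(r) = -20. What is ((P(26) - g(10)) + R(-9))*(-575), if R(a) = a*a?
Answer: -29325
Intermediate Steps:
R(a) = a**2
((P(26) - g(10)) + R(-9))*(-575) = ((-20 - 1*10) + (-9)**2)*(-575) = ((-20 - 10) + 81)*(-575) = (-30 + 81)*(-575) = 51*(-575) = -29325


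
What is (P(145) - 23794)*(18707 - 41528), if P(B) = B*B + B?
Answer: 59882304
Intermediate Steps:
P(B) = B + B² (P(B) = B² + B = B + B²)
(P(145) - 23794)*(18707 - 41528) = (145*(1 + 145) - 23794)*(18707 - 41528) = (145*146 - 23794)*(-22821) = (21170 - 23794)*(-22821) = -2624*(-22821) = 59882304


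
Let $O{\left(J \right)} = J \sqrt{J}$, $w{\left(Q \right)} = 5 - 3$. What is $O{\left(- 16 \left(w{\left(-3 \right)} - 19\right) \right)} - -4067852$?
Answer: $4067852 + 1088 \sqrt{17} \approx 4.0723 \cdot 10^{6}$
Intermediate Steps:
$w{\left(Q \right)} = 2$ ($w{\left(Q \right)} = 5 - 3 = 2$)
$O{\left(J \right)} = J^{\frac{3}{2}}$
$O{\left(- 16 \left(w{\left(-3 \right)} - 19\right) \right)} - -4067852 = \left(- 16 \left(2 - 19\right)\right)^{\frac{3}{2}} - -4067852 = \left(\left(-16\right) \left(-17\right)\right)^{\frac{3}{2}} + 4067852 = 272^{\frac{3}{2}} + 4067852 = 1088 \sqrt{17} + 4067852 = 4067852 + 1088 \sqrt{17}$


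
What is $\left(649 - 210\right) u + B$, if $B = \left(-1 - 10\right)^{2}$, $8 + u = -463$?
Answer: $-206648$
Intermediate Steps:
$u = -471$ ($u = -8 - 463 = -471$)
$B = 121$ ($B = \left(-11\right)^{2} = 121$)
$\left(649 - 210\right) u + B = \left(649 - 210\right) \left(-471\right) + 121 = 439 \left(-471\right) + 121 = -206769 + 121 = -206648$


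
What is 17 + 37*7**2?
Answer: 1830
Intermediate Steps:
17 + 37*7**2 = 17 + 37*49 = 17 + 1813 = 1830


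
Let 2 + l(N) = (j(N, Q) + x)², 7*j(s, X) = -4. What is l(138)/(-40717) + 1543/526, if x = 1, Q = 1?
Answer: 3078537033/1049439958 ≈ 2.9335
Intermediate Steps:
j(s, X) = -4/7 (j(s, X) = (⅐)*(-4) = -4/7)
l(N) = -89/49 (l(N) = -2 + (-4/7 + 1)² = -2 + (3/7)² = -2 + 9/49 = -89/49)
l(138)/(-40717) + 1543/526 = -89/49/(-40717) + 1543/526 = -89/49*(-1/40717) + 1543*(1/526) = 89/1995133 + 1543/526 = 3078537033/1049439958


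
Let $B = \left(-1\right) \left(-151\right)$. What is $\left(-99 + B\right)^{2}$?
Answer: $2704$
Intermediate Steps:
$B = 151$
$\left(-99 + B\right)^{2} = \left(-99 + 151\right)^{2} = 52^{2} = 2704$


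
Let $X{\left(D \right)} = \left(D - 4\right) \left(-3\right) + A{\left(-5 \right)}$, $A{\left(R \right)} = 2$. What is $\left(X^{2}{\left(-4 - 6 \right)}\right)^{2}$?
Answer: $3748096$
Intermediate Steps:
$X{\left(D \right)} = 14 - 3 D$ ($X{\left(D \right)} = \left(D - 4\right) \left(-3\right) + 2 = \left(-4 + D\right) \left(-3\right) + 2 = \left(12 - 3 D\right) + 2 = 14 - 3 D$)
$\left(X^{2}{\left(-4 - 6 \right)}\right)^{2} = \left(\left(14 - 3 \left(-4 - 6\right)\right)^{2}\right)^{2} = \left(\left(14 - -30\right)^{2}\right)^{2} = \left(\left(14 + 30\right)^{2}\right)^{2} = \left(44^{2}\right)^{2} = 1936^{2} = 3748096$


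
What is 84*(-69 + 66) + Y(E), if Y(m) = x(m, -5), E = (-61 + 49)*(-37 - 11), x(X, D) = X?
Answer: 324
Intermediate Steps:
E = 576 (E = -12*(-48) = 576)
Y(m) = m
84*(-69 + 66) + Y(E) = 84*(-69 + 66) + 576 = 84*(-3) + 576 = -252 + 576 = 324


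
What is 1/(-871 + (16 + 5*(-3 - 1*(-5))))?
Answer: -1/845 ≈ -0.0011834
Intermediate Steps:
1/(-871 + (16 + 5*(-3 - 1*(-5)))) = 1/(-871 + (16 + 5*(-3 + 5))) = 1/(-871 + (16 + 5*2)) = 1/(-871 + (16 + 10)) = 1/(-871 + 26) = 1/(-845) = -1/845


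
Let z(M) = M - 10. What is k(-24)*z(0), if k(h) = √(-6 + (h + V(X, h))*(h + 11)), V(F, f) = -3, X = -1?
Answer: -10*√345 ≈ -185.74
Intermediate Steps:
k(h) = √(-6 + (-3 + h)*(11 + h)) (k(h) = √(-6 + (h - 3)*(h + 11)) = √(-6 + (-3 + h)*(11 + h)))
z(M) = -10 + M
k(-24)*z(0) = √(-39 + (-24)² + 8*(-24))*(-10 + 0) = √(-39 + 576 - 192)*(-10) = √345*(-10) = -10*√345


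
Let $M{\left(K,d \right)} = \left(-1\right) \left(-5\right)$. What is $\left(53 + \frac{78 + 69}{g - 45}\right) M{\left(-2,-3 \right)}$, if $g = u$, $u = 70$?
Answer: $\frac{1472}{5} \approx 294.4$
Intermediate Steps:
$g = 70$
$M{\left(K,d \right)} = 5$
$\left(53 + \frac{78 + 69}{g - 45}\right) M{\left(-2,-3 \right)} = \left(53 + \frac{78 + 69}{70 - 45}\right) 5 = \left(53 + \frac{147}{25}\right) 5 = \frac{1472}{25} \cdot 5 = \frac{1472}{5}$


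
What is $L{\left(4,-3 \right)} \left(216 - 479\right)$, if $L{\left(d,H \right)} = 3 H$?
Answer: $2367$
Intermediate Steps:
$L{\left(4,-3 \right)} \left(216 - 479\right) = 3 \left(-3\right) \left(216 - 479\right) = \left(-9\right) \left(-263\right) = 2367$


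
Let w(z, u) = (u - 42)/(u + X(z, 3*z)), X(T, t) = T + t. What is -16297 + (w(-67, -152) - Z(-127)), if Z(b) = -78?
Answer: -3405893/210 ≈ -16219.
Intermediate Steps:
w(z, u) = (-42 + u)/(u + 4*z) (w(z, u) = (u - 42)/(u + (z + 3*z)) = (-42 + u)/(u + 4*z))
-16297 + (w(-67, -152) - Z(-127)) = -16297 + ((-42 - 152)/(-152 + 4*(-67)) - 1*(-78)) = -16297 + (-194/(-152 - 268) + 78) = -16297 + (-194/(-420) + 78) = -16297 + (-1/420*(-194) + 78) = -16297 + (97/210 + 78) = -16297 + 16477/210 = -3405893/210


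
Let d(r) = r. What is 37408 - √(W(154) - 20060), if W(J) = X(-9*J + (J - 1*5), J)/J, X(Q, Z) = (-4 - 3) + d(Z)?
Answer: 37408 - I*√9708578/22 ≈ 37408.0 - 141.63*I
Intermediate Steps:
X(Q, Z) = -7 + Z (X(Q, Z) = (-4 - 3) + Z = -7 + Z)
W(J) = (-7 + J)/J
37408 - √(W(154) - 20060) = 37408 - √((-7 + 154)/154 - 20060) = 37408 - √((1/154)*147 - 20060) = 37408 - √(21/22 - 20060) = 37408 - √(-441299/22) = 37408 - I*√9708578/22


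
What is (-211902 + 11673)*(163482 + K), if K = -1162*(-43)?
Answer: -42738479592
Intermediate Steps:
K = 49966
(-211902 + 11673)*(163482 + K) = (-211902 + 11673)*(163482 + 49966) = -200229*213448 = -42738479592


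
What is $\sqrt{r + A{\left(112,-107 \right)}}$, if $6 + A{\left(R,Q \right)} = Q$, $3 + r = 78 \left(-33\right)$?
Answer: $i \sqrt{2690} \approx 51.865 i$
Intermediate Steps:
$r = -2577$ ($r = -3 + 78 \left(-33\right) = -3 - 2574 = -2577$)
$A{\left(R,Q \right)} = -6 + Q$
$\sqrt{r + A{\left(112,-107 \right)}} = \sqrt{-2577 - 113} = \sqrt{-2690} = i \sqrt{2690}$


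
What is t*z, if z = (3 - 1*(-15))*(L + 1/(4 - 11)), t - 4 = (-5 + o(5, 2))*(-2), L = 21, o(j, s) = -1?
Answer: 42048/7 ≈ 6006.9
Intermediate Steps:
t = 16 (t = 4 + (-5 - 1)*(-2) = 4 - 6*(-2) = 4 + 12 = 16)
z = 2628/7 (z = (3 - 1*(-15))*(21 + 1/(4 - 11)) = (3 + 15)*(21 + 1/(-7)) = 18*(21 - 1/7) = 18*(146/7) = 2628/7 ≈ 375.43)
t*z = 16*(2628/7) = 42048/7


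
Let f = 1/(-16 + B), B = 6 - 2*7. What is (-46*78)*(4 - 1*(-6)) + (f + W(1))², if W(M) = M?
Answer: -20666351/576 ≈ -35879.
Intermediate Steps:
B = -8 (B = 6 - 14 = -8)
f = -1/24 (f = 1/(-16 - 8) = 1/(-24) = -1/24 ≈ -0.041667)
(-46*78)*(4 - 1*(-6)) + (f + W(1))² = (-46*78)*(4 - 1*(-6)) + (-1/24 + 1)² = -3588*(4 + 6) + (23/24)² = -3588*10 + 529/576 = -35880 + 529/576 = -20666351/576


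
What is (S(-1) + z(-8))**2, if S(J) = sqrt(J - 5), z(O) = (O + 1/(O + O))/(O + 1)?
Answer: -58623/12544 + 129*I*sqrt(6)/56 ≈ -4.6734 + 5.6426*I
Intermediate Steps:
z(O) = (O + 1/(2*O))/(1 + O)
S(J) = sqrt(-5 + J)
(S(-1) + z(-8))**2 = (sqrt(-5 - 1) + (1/2 + (-8)**2)/((-8)*(1 - 8)))**2 = (sqrt(-6) - 1/8*(1/2 + 64)/(-7))**2 = (I*sqrt(6) - 1/8*(-1/7)*129/2)**2 = (I*sqrt(6) + 129/112)**2 = (129/112 + I*sqrt(6))**2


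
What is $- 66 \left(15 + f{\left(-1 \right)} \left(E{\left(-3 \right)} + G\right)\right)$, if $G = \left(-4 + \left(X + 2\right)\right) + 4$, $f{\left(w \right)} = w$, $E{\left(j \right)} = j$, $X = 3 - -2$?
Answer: $-726$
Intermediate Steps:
$X = 5$ ($X = 3 + 2 = 5$)
$G = 7$ ($G = \left(-4 + \left(5 + 2\right)\right) + 4 = \left(-4 + 7\right) + 4 = 3 + 4 = 7$)
$- 66 \left(15 + f{\left(-1 \right)} \left(E{\left(-3 \right)} + G\right)\right) = - 66 \left(15 - \left(-3 + 7\right)\right) = - 66 \left(15 - 4\right) = \left(-66\right) 11 = -726$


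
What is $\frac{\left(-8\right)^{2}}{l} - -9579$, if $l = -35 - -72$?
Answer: $\frac{354487}{37} \approx 9580.7$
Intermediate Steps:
$l = 37$ ($l = -35 + 72 = 37$)
$\frac{\left(-8\right)^{2}}{l} - -9579 = \frac{\left(-8\right)^{2}}{37} - -9579 = 64 \cdot \frac{1}{37} + 9579 = \frac{64}{37} + 9579 = \frac{354487}{37}$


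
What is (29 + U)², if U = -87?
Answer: 3364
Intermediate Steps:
(29 + U)² = (29 - 87)² = (-58)² = 3364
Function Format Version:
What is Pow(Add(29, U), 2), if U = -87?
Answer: 3364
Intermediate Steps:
Pow(Add(29, U), 2) = Pow(Add(29, -87), 2) = Pow(-58, 2) = 3364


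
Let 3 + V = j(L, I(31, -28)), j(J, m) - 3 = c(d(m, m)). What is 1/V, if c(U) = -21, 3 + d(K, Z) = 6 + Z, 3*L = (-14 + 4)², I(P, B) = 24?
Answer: -1/21 ≈ -0.047619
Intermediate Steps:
L = 100/3 (L = (-14 + 4)²/3 = (⅓)*(-10)² = (⅓)*100 = 100/3 ≈ 33.333)
d(K, Z) = 3 + Z (d(K, Z) = -3 + (6 + Z) = 3 + Z)
j(J, m) = -18 (j(J, m) = 3 - 21 = -18)
V = -21 (V = -3 - 18 = -21)
1/V = 1/(-21) = -1/21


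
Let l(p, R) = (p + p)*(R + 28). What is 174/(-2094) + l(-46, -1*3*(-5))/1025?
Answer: -1410369/357725 ≈ -3.9426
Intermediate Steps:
l(p, R) = 2*p*(28 + R) (l(p, R) = (2*p)*(28 + R) = 2*p*(28 + R))
174/(-2094) + l(-46, -1*3*(-5))/1025 = 174/(-2094) + (2*(-46)*(28 - 1*3*(-5)))/1025 = 174*(-1/2094) + (2*(-46)*(28 - 3*(-5)))*(1/1025) = -29/349 + (2*(-46)*(28 + 15))*(1/1025) = -29/349 + (2*(-46)*43)*(1/1025) = -29/349 - 3956*1/1025 = -29/349 - 3956/1025 = -1410369/357725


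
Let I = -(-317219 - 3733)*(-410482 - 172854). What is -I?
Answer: 187222855872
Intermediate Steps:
I = -187222855872 (I = -(-320952)*(-583336) = -1*187222855872 = -187222855872)
-I = -1*(-187222855872) = 187222855872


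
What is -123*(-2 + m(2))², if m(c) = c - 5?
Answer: -3075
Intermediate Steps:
m(c) = -5 + c
-123*(-2 + m(2))² = -123*(-2 + (-5 + 2))² = -123*(-2 - 3)² = -123*(-5)² = -123*25 = -3075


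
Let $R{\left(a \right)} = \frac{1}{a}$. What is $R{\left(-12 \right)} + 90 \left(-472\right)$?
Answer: $- \frac{509761}{12} \approx -42480.0$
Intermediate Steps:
$R{\left(-12 \right)} + 90 \left(-472\right) = \frac{1}{-12} + 90 \left(-472\right) = - \frac{1}{12} - 42480 = - \frac{509761}{12}$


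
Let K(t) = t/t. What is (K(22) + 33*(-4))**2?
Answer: 17161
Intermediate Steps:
K(t) = 1
(K(22) + 33*(-4))**2 = (1 + 33*(-4))**2 = (1 - 132)**2 = (-131)**2 = 17161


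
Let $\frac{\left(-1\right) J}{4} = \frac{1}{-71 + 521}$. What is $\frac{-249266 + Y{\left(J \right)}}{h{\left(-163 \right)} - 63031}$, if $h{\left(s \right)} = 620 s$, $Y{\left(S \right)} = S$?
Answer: $\frac{56084852}{36920475} \approx 1.5191$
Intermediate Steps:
$J = - \frac{2}{225}$ ($J = - \frac{4}{-71 + 521} = - \frac{4}{450} = \left(-4\right) \frac{1}{450} = - \frac{2}{225} \approx -0.0088889$)
$\frac{-249266 + Y{\left(J \right)}}{h{\left(-163 \right)} - 63031} = \frac{-249266 - \frac{2}{225}}{620 \left(-163\right) - 63031} = - \frac{56084852}{225 \left(-101060 - 63031\right)} = - \frac{56084852}{225 \left(-164091\right)} = \left(- \frac{56084852}{225}\right) \left(- \frac{1}{164091}\right) = \frac{56084852}{36920475}$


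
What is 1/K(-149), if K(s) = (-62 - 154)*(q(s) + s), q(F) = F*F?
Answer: -1/4763232 ≈ -2.0994e-7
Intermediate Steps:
q(F) = F**2
K(s) = -216*s - 216*s**2 (K(s) = (-62 - 154)*(s**2 + s) = -216*(s + s**2) = -216*s - 216*s**2)
1/K(-149) = 1/(216*(-149)*(-1 - 1*(-149))) = 1/(216*(-149)*(-1 + 149)) = 1/(216*(-149)*148) = 1/(-4763232) = -1/4763232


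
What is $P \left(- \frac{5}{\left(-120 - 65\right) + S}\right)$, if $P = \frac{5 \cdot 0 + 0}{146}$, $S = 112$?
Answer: $0$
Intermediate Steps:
$P = 0$ ($P = \left(0 + 0\right) \frac{1}{146} = 0 \cdot \frac{1}{146} = 0$)
$P \left(- \frac{5}{\left(-120 - 65\right) + S}\right) = 0 \left(- \frac{5}{\left(-120 - 65\right) + 112}\right) = 0 \left(- \frac{5}{-185 + 112}\right) = 0 \left(- \frac{5}{-73}\right) = 0 \left(\left(-5\right) \left(- \frac{1}{73}\right)\right) = 0 \cdot \frac{5}{73} = 0$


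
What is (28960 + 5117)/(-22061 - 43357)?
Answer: -11359/21806 ≈ -0.52091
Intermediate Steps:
(28960 + 5117)/(-22061 - 43357) = 34077/(-65418) = 34077*(-1/65418) = -11359/21806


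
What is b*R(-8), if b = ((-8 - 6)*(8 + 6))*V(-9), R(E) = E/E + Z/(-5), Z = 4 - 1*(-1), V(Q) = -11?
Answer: 0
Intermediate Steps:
Z = 5 (Z = 4 + 1 = 5)
R(E) = 0 (R(E) = E/E + 5/(-5) = 1 + 5*(-⅕) = 1 - 1 = 0)
b = 2156 (b = ((-8 - 6)*(8 + 6))*(-11) = -14*14*(-11) = -196*(-11) = 2156)
b*R(-8) = 2156*0 = 0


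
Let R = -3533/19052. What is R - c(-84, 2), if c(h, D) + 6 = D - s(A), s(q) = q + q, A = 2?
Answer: 148883/19052 ≈ 7.8146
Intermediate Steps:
s(q) = 2*q
c(h, D) = -10 + D (c(h, D) = -6 + (D - 2*2) = -6 + (D - 1*4) = -6 + (D - 4) = -6 + (-4 + D) = -10 + D)
R = -3533/19052 (R = -3533*1/19052 = -3533/19052 ≈ -0.18544)
R - c(-84, 2) = -3533/19052 - (-10 + 2) = -3533/19052 - 1*(-8) = -3533/19052 + 8 = 148883/19052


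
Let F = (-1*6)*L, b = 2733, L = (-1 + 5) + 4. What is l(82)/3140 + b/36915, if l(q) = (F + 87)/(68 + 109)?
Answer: 6757273/91184972 ≈ 0.074105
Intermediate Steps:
L = 8 (L = 4 + 4 = 8)
F = -48 (F = -1*6*8 = -6*8 = -48)
l(q) = 13/59 (l(q) = (-48 + 87)/(68 + 109) = 39/177 = 39*(1/177) = 13/59)
l(82)/3140 + b/36915 = (13/59)/3140 + 2733/36915 = (13/59)*(1/3140) + 2733*(1/36915) = 13/185260 + 911/12305 = 6757273/91184972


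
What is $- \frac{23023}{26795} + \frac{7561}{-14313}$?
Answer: $- \frac{23135878}{16674645} \approx -1.3875$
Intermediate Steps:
$- \frac{23023}{26795} + \frac{7561}{-14313} = \left(-23023\right) \frac{1}{26795} + 7561 \left(- \frac{1}{14313}\right) = - \frac{1001}{1165} - \frac{7561}{14313} = - \frac{23135878}{16674645}$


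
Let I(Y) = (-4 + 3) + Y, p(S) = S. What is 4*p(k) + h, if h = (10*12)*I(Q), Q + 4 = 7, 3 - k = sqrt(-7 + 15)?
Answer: 252 - 8*sqrt(2) ≈ 240.69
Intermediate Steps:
k = 3 - 2*sqrt(2) (k = 3 - sqrt(-7 + 15) = 3 - sqrt(8) = 3 - 2*sqrt(2) ≈ 0.17157)
Q = 3 (Q = -4 + 7 = 3)
I(Y) = -1 + Y
h = 240 (h = (10*12)*(-1 + 3) = 120*2 = 240)
4*p(k) + h = 4*(3 - 2*sqrt(2)) + 240 = (12 - 8*sqrt(2)) + 240 = 252 - 8*sqrt(2)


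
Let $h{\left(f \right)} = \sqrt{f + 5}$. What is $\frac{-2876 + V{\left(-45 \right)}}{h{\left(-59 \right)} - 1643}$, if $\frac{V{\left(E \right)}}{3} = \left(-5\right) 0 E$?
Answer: $\frac{4725268}{2699503} + \frac{8628 i \sqrt{6}}{2699503} \approx 1.7504 + 0.0078289 i$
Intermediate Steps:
$V{\left(E \right)} = 0$ ($V{\left(E \right)} = 3 \left(-5\right) 0 E = 3 \cdot 0 E = 3 \cdot 0 = 0$)
$h{\left(f \right)} = \sqrt{5 + f}$
$\frac{-2876 + V{\left(-45 \right)}}{h{\left(-59 \right)} - 1643} = \frac{-2876 + 0}{\sqrt{5 - 59} - 1643} = - \frac{2876}{\sqrt{-54} - 1643} = - \frac{2876}{3 i \sqrt{6} - 1643} = - \frac{2876}{-1643 + 3 i \sqrt{6}}$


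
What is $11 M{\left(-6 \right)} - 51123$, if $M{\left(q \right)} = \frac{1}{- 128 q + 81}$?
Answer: $- \frac{43403416}{849} \approx -51123.0$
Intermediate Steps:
$M{\left(q \right)} = \frac{1}{81 - 128 q}$
$11 M{\left(-6 \right)} - 51123 = 11 \left(- \frac{1}{-81 + 128 \left(-6\right)}\right) - 51123 = 11 \left(- \frac{1}{-81 - 768}\right) - 51123 = 11 \left(- \frac{1}{-849}\right) - 51123 = 11 \left(\left(-1\right) \left(- \frac{1}{849}\right)\right) - 51123 = 11 \cdot \frac{1}{849} - 51123 = \frac{11}{849} - 51123 = - \frac{43403416}{849}$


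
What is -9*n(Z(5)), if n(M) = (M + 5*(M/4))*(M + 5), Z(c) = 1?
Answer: -243/2 ≈ -121.50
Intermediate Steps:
n(M) = 9*M*(5 + M)/4 (n(M) = (M + 5*(M*(¼)))*(5 + M) = (M + 5*(M/4))*(5 + M) = (M + 5*M/4)*(5 + M) = (9*M/4)*(5 + M) = 9*M*(5 + M)/4)
-9*n(Z(5)) = -81*(5 + 1)/4 = -81*6/4 = -9*27/2 = -243/2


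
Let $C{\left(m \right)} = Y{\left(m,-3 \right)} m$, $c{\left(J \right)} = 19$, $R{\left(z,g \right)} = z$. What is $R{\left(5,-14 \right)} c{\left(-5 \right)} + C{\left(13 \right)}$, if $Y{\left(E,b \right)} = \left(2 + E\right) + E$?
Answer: $459$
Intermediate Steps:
$Y{\left(E,b \right)} = 2 + 2 E$
$C{\left(m \right)} = m \left(2 + 2 m\right)$ ($C{\left(m \right)} = \left(2 + 2 m\right) m = m \left(2 + 2 m\right)$)
$R{\left(5,-14 \right)} c{\left(-5 \right)} + C{\left(13 \right)} = 5 \cdot 19 + 2 \cdot 13 \left(1 + 13\right) = 95 + 2 \cdot 13 \cdot 14 = 95 + 364 = 459$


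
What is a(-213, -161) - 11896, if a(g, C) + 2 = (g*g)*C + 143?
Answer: -7316164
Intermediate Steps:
a(g, C) = 141 + C*g² (a(g, C) = -2 + ((g*g)*C + 143) = -2 + (g²*C + 143) = -2 + (C*g² + 143) = -2 + (143 + C*g²) = 141 + C*g²)
a(-213, -161) - 11896 = (141 - 161*(-213)²) - 11896 = (141 - 161*45369) - 11896 = (141 - 7304409) - 11896 = -7304268 - 11896 = -7316164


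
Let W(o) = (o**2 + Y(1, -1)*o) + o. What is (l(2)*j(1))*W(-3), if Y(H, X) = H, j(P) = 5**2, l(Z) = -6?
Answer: -450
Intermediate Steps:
j(P) = 25
W(o) = o**2 + 2*o (W(o) = (o**2 + 1*o) + o = (o**2 + o) + o = (o + o**2) + o = o**2 + 2*o)
(l(2)*j(1))*W(-3) = (-6*25)*(-3*(2 - 3)) = -(-450)*(-1) = -150*3 = -450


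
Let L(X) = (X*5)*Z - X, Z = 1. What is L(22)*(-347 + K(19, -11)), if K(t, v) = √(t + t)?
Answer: -30536 + 88*√38 ≈ -29994.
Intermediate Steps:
K(t, v) = √2*√t (K(t, v) = √(2*t) = √2*√t)
L(X) = 4*X (L(X) = (X*5)*1 - X = (5*X)*1 - X = 5*X - X = 4*X)
L(22)*(-347 + K(19, -11)) = (4*22)*(-347 + √2*√19) = 88*(-347 + √38) = -30536 + 88*√38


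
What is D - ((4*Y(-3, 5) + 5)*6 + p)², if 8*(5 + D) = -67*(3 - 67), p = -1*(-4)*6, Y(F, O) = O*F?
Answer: -93105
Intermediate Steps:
Y(F, O) = F*O
p = 24 (p = 4*6 = 24)
D = 531 (D = -5 + (-67*(3 - 67))/8 = -5 + (-67*(-64))/8 = -5 + (⅛)*4288 = -5 + 536 = 531)
D - ((4*Y(-3, 5) + 5)*6 + p)² = 531 - ((4*(-3*5) + 5)*6 + 24)² = 531 - ((4*(-15) + 5)*6 + 24)² = 531 - ((-60 + 5)*6 + 24)² = 531 - (-55*6 + 24)² = 531 - (-330 + 24)² = 531 - 1*(-306)² = 531 - 1*93636 = 531 - 93636 = -93105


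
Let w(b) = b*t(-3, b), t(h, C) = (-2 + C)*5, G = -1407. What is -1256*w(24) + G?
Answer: -3317247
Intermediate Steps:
t(h, C) = -10 + 5*C
w(b) = b*(-10 + 5*b)
-1256*w(24) + G = -6280*24*(-2 + 24) - 1407 = -6280*24*22 - 1407 = -1256*2640 - 1407 = -3315840 - 1407 = -3317247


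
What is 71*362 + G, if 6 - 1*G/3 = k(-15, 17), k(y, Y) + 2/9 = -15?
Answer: 77297/3 ≈ 25766.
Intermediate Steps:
k(y, Y) = -137/9 (k(y, Y) = -2/9 - 15 = -137/9)
G = 191/3 (G = 18 - 3*(-137/9) = 18 + 137/3 = 191/3 ≈ 63.667)
71*362 + G = 71*362 + 191/3 = 25702 + 191/3 = 77297/3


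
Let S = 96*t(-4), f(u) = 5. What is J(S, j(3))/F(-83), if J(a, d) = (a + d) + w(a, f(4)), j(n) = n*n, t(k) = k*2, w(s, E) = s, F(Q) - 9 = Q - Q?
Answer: -509/3 ≈ -169.67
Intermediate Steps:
F(Q) = 9 (F(Q) = 9 + (Q - Q) = 9 + 0 = 9)
t(k) = 2*k
S = -768 (S = 96*(2*(-4)) = 96*(-8) = -768)
j(n) = n**2
J(a, d) = d + 2*a (J(a, d) = (a + d) + a = d + 2*a)
J(S, j(3))/F(-83) = (3**2 + 2*(-768))/9 = (9 - 1536)*(1/9) = -1527*1/9 = -509/3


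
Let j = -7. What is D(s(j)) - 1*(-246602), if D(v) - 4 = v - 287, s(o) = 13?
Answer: 246332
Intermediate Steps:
D(v) = -283 + v (D(v) = 4 + (v - 287) = 4 + (-287 + v) = -283 + v)
D(s(j)) - 1*(-246602) = (-283 + 13) - 1*(-246602) = -270 + 246602 = 246332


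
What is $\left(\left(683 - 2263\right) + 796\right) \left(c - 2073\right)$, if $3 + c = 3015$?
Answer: $-736176$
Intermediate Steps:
$c = 3012$ ($c = -3 + 3015 = 3012$)
$\left(\left(683 - 2263\right) + 796\right) \left(c - 2073\right) = \left(\left(683 - 2263\right) + 796\right) \left(3012 - 2073\right) = \left(\left(683 - 2263\right) + 796\right) 939 = \left(-1580 + 796\right) 939 = \left(-784\right) 939 = -736176$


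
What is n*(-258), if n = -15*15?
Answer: 58050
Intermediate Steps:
n = -225
n*(-258) = -225*(-258) = 58050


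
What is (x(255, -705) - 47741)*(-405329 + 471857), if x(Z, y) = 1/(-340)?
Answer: -269969642712/85 ≈ -3.1761e+9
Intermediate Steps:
x(Z, y) = -1/340
(x(255, -705) - 47741)*(-405329 + 471857) = (-1/340 - 47741)*(-405329 + 471857) = -16231941/340*66528 = -269969642712/85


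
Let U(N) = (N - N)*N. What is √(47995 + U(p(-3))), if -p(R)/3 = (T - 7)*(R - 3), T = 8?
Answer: √47995 ≈ 219.08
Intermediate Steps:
p(R) = 9 - 3*R (p(R) = -3*(8 - 7)*(R - 3) = -3*(-3 + R) = 9 - 3*R)
U(N) = 0 (U(N) = 0*N = 0)
√(47995 + U(p(-3))) = √(47995 + 0) = √47995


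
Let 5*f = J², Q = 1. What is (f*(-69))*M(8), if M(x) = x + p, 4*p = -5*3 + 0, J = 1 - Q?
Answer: 0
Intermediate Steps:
J = 0 (J = 1 - 1*1 = 1 - 1 = 0)
p = -15/4 (p = (-5*3 + 0)/4 = (-15 + 0)/4 = (¼)*(-15) = -15/4 ≈ -3.7500)
M(x) = -15/4 + x (M(x) = x - 15/4 = -15/4 + x)
f = 0 (f = (⅕)*0² = (⅕)*0 = 0)
(f*(-69))*M(8) = (0*(-69))*(-15/4 + 8) = 0*(17/4) = 0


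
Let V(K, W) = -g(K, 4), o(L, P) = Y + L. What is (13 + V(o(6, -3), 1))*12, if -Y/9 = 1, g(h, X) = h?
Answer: 192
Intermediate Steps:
Y = -9 (Y = -9*1 = -9)
o(L, P) = -9 + L
V(K, W) = -K
(13 + V(o(6, -3), 1))*12 = (13 - (-9 + 6))*12 = (13 - 1*(-3))*12 = (13 + 3)*12 = 16*12 = 192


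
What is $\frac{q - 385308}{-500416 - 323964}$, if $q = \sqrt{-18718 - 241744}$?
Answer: $\frac{96327}{206095} - \frac{i \sqrt{260462}}{824380} \approx 0.46739 - 0.00061908 i$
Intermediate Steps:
$q = i \sqrt{260462}$ ($q = \sqrt{-260462} = i \sqrt{260462} \approx 510.35 i$)
$\frac{q - 385308}{-500416 - 323964} = \frac{i \sqrt{260462} - 385308}{-500416 - 323964} = \frac{i \sqrt{260462} - 385308}{-824380} = \left(i \sqrt{260462} - 385308\right) \left(- \frac{1}{824380}\right) = \left(-385308 + i \sqrt{260462}\right) \left(- \frac{1}{824380}\right) = \frac{96327}{206095} - \frac{i \sqrt{260462}}{824380}$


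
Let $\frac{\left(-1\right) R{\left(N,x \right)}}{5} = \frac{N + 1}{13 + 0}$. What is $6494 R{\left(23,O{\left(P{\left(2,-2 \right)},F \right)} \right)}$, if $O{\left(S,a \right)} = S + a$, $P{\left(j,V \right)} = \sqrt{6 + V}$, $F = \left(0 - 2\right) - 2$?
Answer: $- \frac{779280}{13} \approx -59945.0$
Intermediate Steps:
$F = -4$ ($F = -2 - 2 = -4$)
$R{\left(N,x \right)} = - \frac{5}{13} - \frac{5 N}{13}$ ($R{\left(N,x \right)} = - 5 \frac{N + 1}{13 + 0} = - 5 \frac{1 + N}{13} = - 5 \left(1 + N\right) \frac{1}{13} = - 5 \left(\frac{1}{13} + \frac{N}{13}\right) = - \frac{5}{13} - \frac{5 N}{13}$)
$6494 R{\left(23,O{\left(P{\left(2,-2 \right)},F \right)} \right)} = 6494 \left(- \frac{5}{13} - \frac{115}{13}\right) = 6494 \left(- \frac{120}{13}\right) = - \frac{779280}{13}$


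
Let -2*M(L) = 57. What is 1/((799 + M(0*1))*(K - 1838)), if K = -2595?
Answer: -2/6831253 ≈ -2.9277e-7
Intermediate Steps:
M(L) = -57/2 (M(L) = -1/2*57 = -57/2)
1/((799 + M(0*1))*(K - 1838)) = 1/((799 - 57/2)*(-2595 - 1838)) = 1/((1541/2)*(-4433)) = 1/(-6831253/2) = -2/6831253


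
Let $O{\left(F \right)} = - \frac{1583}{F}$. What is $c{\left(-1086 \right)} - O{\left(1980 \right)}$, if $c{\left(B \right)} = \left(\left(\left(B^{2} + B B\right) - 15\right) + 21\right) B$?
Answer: $- \frac{5072076161857}{1980} \approx -2.5617 \cdot 10^{9}$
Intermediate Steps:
$c{\left(B \right)} = B \left(6 + 2 B^{2}\right)$ ($c{\left(B \right)} = \left(\left(\left(B^{2} + B^{2}\right) - 15\right) + 21\right) B = \left(\left(2 B^{2} - 15\right) + 21\right) B = \left(\left(-15 + 2 B^{2}\right) + 21\right) B = \left(6 + 2 B^{2}\right) B = B \left(6 + 2 B^{2}\right)$)
$c{\left(-1086 \right)} - O{\left(1980 \right)} = 2 \left(-1086\right) \left(3 + \left(-1086\right)^{2}\right) - - \frac{1583}{1980} = 2 \left(-1086\right) \left(3 + 1179396\right) - \left(-1583\right) \frac{1}{1980} = 2 \left(-1086\right) 1179399 - - \frac{1583}{1980} = -2561654628 + \frac{1583}{1980} = - \frac{5072076161857}{1980}$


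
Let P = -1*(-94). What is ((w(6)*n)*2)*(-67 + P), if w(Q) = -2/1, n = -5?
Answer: 540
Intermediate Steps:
w(Q) = -2 (w(Q) = -2*1 = -2)
P = 94
((w(6)*n)*2)*(-67 + P) = (-2*(-5)*2)*(-67 + 94) = (10*2)*27 = 20*27 = 540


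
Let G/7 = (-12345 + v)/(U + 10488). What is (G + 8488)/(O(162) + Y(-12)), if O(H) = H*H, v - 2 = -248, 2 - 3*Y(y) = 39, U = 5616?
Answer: 27320523/84486952 ≈ 0.32337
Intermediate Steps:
Y(y) = -37/3 (Y(y) = 2/3 - 1/3*39 = 2/3 - 13 = -37/3)
v = -246 (v = 2 - 248 = -246)
O(H) = H**2
G = -29379/5368 (G = 7*((-12345 - 246)/(5616 + 10488)) = 7*(-12591/16104) = 7*(-12591*1/16104) = 7*(-4197/5368) = -29379/5368 ≈ -5.4730)
(G + 8488)/(O(162) + Y(-12)) = (-29379/5368 + 8488)/(162**2 - 37/3) = 45534205/(5368*(26244 - 37/3)) = 45534205/(5368*(78695/3)) = (45534205/5368)*(3/78695) = 27320523/84486952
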